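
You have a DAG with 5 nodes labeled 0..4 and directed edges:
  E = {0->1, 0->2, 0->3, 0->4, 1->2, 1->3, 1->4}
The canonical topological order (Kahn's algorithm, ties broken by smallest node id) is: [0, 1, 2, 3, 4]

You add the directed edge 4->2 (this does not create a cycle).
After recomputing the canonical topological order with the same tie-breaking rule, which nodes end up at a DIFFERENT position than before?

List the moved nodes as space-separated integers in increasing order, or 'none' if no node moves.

Old toposort: [0, 1, 2, 3, 4]
Added edge 4->2
Recompute Kahn (smallest-id tiebreak):
  initial in-degrees: [0, 1, 3, 2, 2]
  ready (indeg=0): [0]
  pop 0: indeg[1]->0; indeg[2]->2; indeg[3]->1; indeg[4]->1 | ready=[1] | order so far=[0]
  pop 1: indeg[2]->1; indeg[3]->0; indeg[4]->0 | ready=[3, 4] | order so far=[0, 1]
  pop 3: no out-edges | ready=[4] | order so far=[0, 1, 3]
  pop 4: indeg[2]->0 | ready=[2] | order so far=[0, 1, 3, 4]
  pop 2: no out-edges | ready=[] | order so far=[0, 1, 3, 4, 2]
New canonical toposort: [0, 1, 3, 4, 2]
Compare positions:
  Node 0: index 0 -> 0 (same)
  Node 1: index 1 -> 1 (same)
  Node 2: index 2 -> 4 (moved)
  Node 3: index 3 -> 2 (moved)
  Node 4: index 4 -> 3 (moved)
Nodes that changed position: 2 3 4

Answer: 2 3 4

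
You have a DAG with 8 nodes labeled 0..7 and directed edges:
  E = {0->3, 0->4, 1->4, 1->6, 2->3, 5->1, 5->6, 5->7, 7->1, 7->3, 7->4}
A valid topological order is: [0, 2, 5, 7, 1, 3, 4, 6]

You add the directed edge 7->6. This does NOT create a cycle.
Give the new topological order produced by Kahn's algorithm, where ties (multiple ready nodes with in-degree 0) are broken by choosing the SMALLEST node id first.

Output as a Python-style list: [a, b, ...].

Old toposort: [0, 2, 5, 7, 1, 3, 4, 6]
Added edge: 7->6
Position of 7 (3) < position of 6 (7). Old order still valid.
Run Kahn's algorithm (break ties by smallest node id):
  initial in-degrees: [0, 2, 0, 3, 3, 0, 3, 1]
  ready (indeg=0): [0, 2, 5]
  pop 0: indeg[3]->2; indeg[4]->2 | ready=[2, 5] | order so far=[0]
  pop 2: indeg[3]->1 | ready=[5] | order so far=[0, 2]
  pop 5: indeg[1]->1; indeg[6]->2; indeg[7]->0 | ready=[7] | order so far=[0, 2, 5]
  pop 7: indeg[1]->0; indeg[3]->0; indeg[4]->1; indeg[6]->1 | ready=[1, 3] | order so far=[0, 2, 5, 7]
  pop 1: indeg[4]->0; indeg[6]->0 | ready=[3, 4, 6] | order so far=[0, 2, 5, 7, 1]
  pop 3: no out-edges | ready=[4, 6] | order so far=[0, 2, 5, 7, 1, 3]
  pop 4: no out-edges | ready=[6] | order so far=[0, 2, 5, 7, 1, 3, 4]
  pop 6: no out-edges | ready=[] | order so far=[0, 2, 5, 7, 1, 3, 4, 6]
  Result: [0, 2, 5, 7, 1, 3, 4, 6]

Answer: [0, 2, 5, 7, 1, 3, 4, 6]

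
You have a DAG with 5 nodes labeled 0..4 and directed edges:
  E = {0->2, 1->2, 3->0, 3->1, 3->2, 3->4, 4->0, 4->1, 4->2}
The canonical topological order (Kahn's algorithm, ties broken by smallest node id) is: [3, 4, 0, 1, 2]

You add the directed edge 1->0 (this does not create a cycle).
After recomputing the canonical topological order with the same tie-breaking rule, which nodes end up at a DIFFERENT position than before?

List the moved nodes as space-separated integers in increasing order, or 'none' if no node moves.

Old toposort: [3, 4, 0, 1, 2]
Added edge 1->0
Recompute Kahn (smallest-id tiebreak):
  initial in-degrees: [3, 2, 4, 0, 1]
  ready (indeg=0): [3]
  pop 3: indeg[0]->2; indeg[1]->1; indeg[2]->3; indeg[4]->0 | ready=[4] | order so far=[3]
  pop 4: indeg[0]->1; indeg[1]->0; indeg[2]->2 | ready=[1] | order so far=[3, 4]
  pop 1: indeg[0]->0; indeg[2]->1 | ready=[0] | order so far=[3, 4, 1]
  pop 0: indeg[2]->0 | ready=[2] | order so far=[3, 4, 1, 0]
  pop 2: no out-edges | ready=[] | order so far=[3, 4, 1, 0, 2]
New canonical toposort: [3, 4, 1, 0, 2]
Compare positions:
  Node 0: index 2 -> 3 (moved)
  Node 1: index 3 -> 2 (moved)
  Node 2: index 4 -> 4 (same)
  Node 3: index 0 -> 0 (same)
  Node 4: index 1 -> 1 (same)
Nodes that changed position: 0 1

Answer: 0 1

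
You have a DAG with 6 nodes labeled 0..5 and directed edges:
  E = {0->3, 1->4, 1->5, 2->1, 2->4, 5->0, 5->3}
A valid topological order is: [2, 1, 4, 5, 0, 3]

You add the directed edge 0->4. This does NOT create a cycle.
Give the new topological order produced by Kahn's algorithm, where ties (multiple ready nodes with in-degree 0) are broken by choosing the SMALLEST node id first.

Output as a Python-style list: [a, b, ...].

Answer: [2, 1, 5, 0, 3, 4]

Derivation:
Old toposort: [2, 1, 4, 5, 0, 3]
Added edge: 0->4
Position of 0 (4) > position of 4 (2). Must reorder: 0 must now come before 4.
Run Kahn's algorithm (break ties by smallest node id):
  initial in-degrees: [1, 1, 0, 2, 3, 1]
  ready (indeg=0): [2]
  pop 2: indeg[1]->0; indeg[4]->2 | ready=[1] | order so far=[2]
  pop 1: indeg[4]->1; indeg[5]->0 | ready=[5] | order so far=[2, 1]
  pop 5: indeg[0]->0; indeg[3]->1 | ready=[0] | order so far=[2, 1, 5]
  pop 0: indeg[3]->0; indeg[4]->0 | ready=[3, 4] | order so far=[2, 1, 5, 0]
  pop 3: no out-edges | ready=[4] | order so far=[2, 1, 5, 0, 3]
  pop 4: no out-edges | ready=[] | order so far=[2, 1, 5, 0, 3, 4]
  Result: [2, 1, 5, 0, 3, 4]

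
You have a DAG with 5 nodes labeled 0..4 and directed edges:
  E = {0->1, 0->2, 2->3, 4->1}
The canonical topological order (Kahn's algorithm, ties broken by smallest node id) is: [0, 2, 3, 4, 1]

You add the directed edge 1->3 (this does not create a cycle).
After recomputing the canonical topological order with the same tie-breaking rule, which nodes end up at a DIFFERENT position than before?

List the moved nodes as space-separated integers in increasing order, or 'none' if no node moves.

Old toposort: [0, 2, 3, 4, 1]
Added edge 1->3
Recompute Kahn (smallest-id tiebreak):
  initial in-degrees: [0, 2, 1, 2, 0]
  ready (indeg=0): [0, 4]
  pop 0: indeg[1]->1; indeg[2]->0 | ready=[2, 4] | order so far=[0]
  pop 2: indeg[3]->1 | ready=[4] | order so far=[0, 2]
  pop 4: indeg[1]->0 | ready=[1] | order so far=[0, 2, 4]
  pop 1: indeg[3]->0 | ready=[3] | order so far=[0, 2, 4, 1]
  pop 3: no out-edges | ready=[] | order so far=[0, 2, 4, 1, 3]
New canonical toposort: [0, 2, 4, 1, 3]
Compare positions:
  Node 0: index 0 -> 0 (same)
  Node 1: index 4 -> 3 (moved)
  Node 2: index 1 -> 1 (same)
  Node 3: index 2 -> 4 (moved)
  Node 4: index 3 -> 2 (moved)
Nodes that changed position: 1 3 4

Answer: 1 3 4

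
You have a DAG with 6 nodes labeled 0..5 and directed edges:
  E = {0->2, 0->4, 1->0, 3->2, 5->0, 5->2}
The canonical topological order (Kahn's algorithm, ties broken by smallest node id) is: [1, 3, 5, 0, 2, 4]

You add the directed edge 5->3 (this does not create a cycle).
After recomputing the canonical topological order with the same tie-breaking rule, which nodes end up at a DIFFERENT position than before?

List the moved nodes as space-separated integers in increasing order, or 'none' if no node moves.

Answer: 0 3 5

Derivation:
Old toposort: [1, 3, 5, 0, 2, 4]
Added edge 5->3
Recompute Kahn (smallest-id tiebreak):
  initial in-degrees: [2, 0, 3, 1, 1, 0]
  ready (indeg=0): [1, 5]
  pop 1: indeg[0]->1 | ready=[5] | order so far=[1]
  pop 5: indeg[0]->0; indeg[2]->2; indeg[3]->0 | ready=[0, 3] | order so far=[1, 5]
  pop 0: indeg[2]->1; indeg[4]->0 | ready=[3, 4] | order so far=[1, 5, 0]
  pop 3: indeg[2]->0 | ready=[2, 4] | order so far=[1, 5, 0, 3]
  pop 2: no out-edges | ready=[4] | order so far=[1, 5, 0, 3, 2]
  pop 4: no out-edges | ready=[] | order so far=[1, 5, 0, 3, 2, 4]
New canonical toposort: [1, 5, 0, 3, 2, 4]
Compare positions:
  Node 0: index 3 -> 2 (moved)
  Node 1: index 0 -> 0 (same)
  Node 2: index 4 -> 4 (same)
  Node 3: index 1 -> 3 (moved)
  Node 4: index 5 -> 5 (same)
  Node 5: index 2 -> 1 (moved)
Nodes that changed position: 0 3 5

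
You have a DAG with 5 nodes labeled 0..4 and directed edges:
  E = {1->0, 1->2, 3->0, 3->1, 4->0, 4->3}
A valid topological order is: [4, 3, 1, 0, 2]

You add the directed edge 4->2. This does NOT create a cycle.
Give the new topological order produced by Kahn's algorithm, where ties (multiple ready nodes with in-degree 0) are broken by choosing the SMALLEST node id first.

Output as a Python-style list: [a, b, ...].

Answer: [4, 3, 1, 0, 2]

Derivation:
Old toposort: [4, 3, 1, 0, 2]
Added edge: 4->2
Position of 4 (0) < position of 2 (4). Old order still valid.
Run Kahn's algorithm (break ties by smallest node id):
  initial in-degrees: [3, 1, 2, 1, 0]
  ready (indeg=0): [4]
  pop 4: indeg[0]->2; indeg[2]->1; indeg[3]->0 | ready=[3] | order so far=[4]
  pop 3: indeg[0]->1; indeg[1]->0 | ready=[1] | order so far=[4, 3]
  pop 1: indeg[0]->0; indeg[2]->0 | ready=[0, 2] | order so far=[4, 3, 1]
  pop 0: no out-edges | ready=[2] | order so far=[4, 3, 1, 0]
  pop 2: no out-edges | ready=[] | order so far=[4, 3, 1, 0, 2]
  Result: [4, 3, 1, 0, 2]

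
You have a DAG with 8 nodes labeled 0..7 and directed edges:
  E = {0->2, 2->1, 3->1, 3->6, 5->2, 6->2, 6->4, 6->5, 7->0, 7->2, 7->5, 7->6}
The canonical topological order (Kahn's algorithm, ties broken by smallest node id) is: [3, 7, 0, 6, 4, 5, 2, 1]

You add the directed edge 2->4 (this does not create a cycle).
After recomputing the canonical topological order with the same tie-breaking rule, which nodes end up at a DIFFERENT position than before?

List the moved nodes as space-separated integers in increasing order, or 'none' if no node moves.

Answer: 1 2 4 5

Derivation:
Old toposort: [3, 7, 0, 6, 4, 5, 2, 1]
Added edge 2->4
Recompute Kahn (smallest-id tiebreak):
  initial in-degrees: [1, 2, 4, 0, 2, 2, 2, 0]
  ready (indeg=0): [3, 7]
  pop 3: indeg[1]->1; indeg[6]->1 | ready=[7] | order so far=[3]
  pop 7: indeg[0]->0; indeg[2]->3; indeg[5]->1; indeg[6]->0 | ready=[0, 6] | order so far=[3, 7]
  pop 0: indeg[2]->2 | ready=[6] | order so far=[3, 7, 0]
  pop 6: indeg[2]->1; indeg[4]->1; indeg[5]->0 | ready=[5] | order so far=[3, 7, 0, 6]
  pop 5: indeg[2]->0 | ready=[2] | order so far=[3, 7, 0, 6, 5]
  pop 2: indeg[1]->0; indeg[4]->0 | ready=[1, 4] | order so far=[3, 7, 0, 6, 5, 2]
  pop 1: no out-edges | ready=[4] | order so far=[3, 7, 0, 6, 5, 2, 1]
  pop 4: no out-edges | ready=[] | order so far=[3, 7, 0, 6, 5, 2, 1, 4]
New canonical toposort: [3, 7, 0, 6, 5, 2, 1, 4]
Compare positions:
  Node 0: index 2 -> 2 (same)
  Node 1: index 7 -> 6 (moved)
  Node 2: index 6 -> 5 (moved)
  Node 3: index 0 -> 0 (same)
  Node 4: index 4 -> 7 (moved)
  Node 5: index 5 -> 4 (moved)
  Node 6: index 3 -> 3 (same)
  Node 7: index 1 -> 1 (same)
Nodes that changed position: 1 2 4 5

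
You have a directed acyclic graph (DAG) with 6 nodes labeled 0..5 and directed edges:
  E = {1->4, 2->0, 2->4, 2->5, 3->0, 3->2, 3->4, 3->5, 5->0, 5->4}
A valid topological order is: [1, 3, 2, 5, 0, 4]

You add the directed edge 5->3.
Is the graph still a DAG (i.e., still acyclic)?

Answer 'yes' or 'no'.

Given toposort: [1, 3, 2, 5, 0, 4]
Position of 5: index 3; position of 3: index 1
New edge 5->3: backward (u after v in old order)
Backward edge: old toposort is now invalid. Check if this creates a cycle.
Does 3 already reach 5? Reachable from 3: [0, 2, 3, 4, 5]. YES -> cycle!
Still a DAG? no

Answer: no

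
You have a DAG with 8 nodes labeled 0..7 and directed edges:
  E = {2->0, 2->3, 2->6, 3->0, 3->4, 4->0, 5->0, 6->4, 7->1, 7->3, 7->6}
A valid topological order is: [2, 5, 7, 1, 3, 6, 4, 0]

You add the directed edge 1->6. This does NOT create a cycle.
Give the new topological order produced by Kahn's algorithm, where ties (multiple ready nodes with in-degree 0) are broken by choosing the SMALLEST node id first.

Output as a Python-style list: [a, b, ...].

Old toposort: [2, 5, 7, 1, 3, 6, 4, 0]
Added edge: 1->6
Position of 1 (3) < position of 6 (5). Old order still valid.
Run Kahn's algorithm (break ties by smallest node id):
  initial in-degrees: [4, 1, 0, 2, 2, 0, 3, 0]
  ready (indeg=0): [2, 5, 7]
  pop 2: indeg[0]->3; indeg[3]->1; indeg[6]->2 | ready=[5, 7] | order so far=[2]
  pop 5: indeg[0]->2 | ready=[7] | order so far=[2, 5]
  pop 7: indeg[1]->0; indeg[3]->0; indeg[6]->1 | ready=[1, 3] | order so far=[2, 5, 7]
  pop 1: indeg[6]->0 | ready=[3, 6] | order so far=[2, 5, 7, 1]
  pop 3: indeg[0]->1; indeg[4]->1 | ready=[6] | order so far=[2, 5, 7, 1, 3]
  pop 6: indeg[4]->0 | ready=[4] | order so far=[2, 5, 7, 1, 3, 6]
  pop 4: indeg[0]->0 | ready=[0] | order so far=[2, 5, 7, 1, 3, 6, 4]
  pop 0: no out-edges | ready=[] | order so far=[2, 5, 7, 1, 3, 6, 4, 0]
  Result: [2, 5, 7, 1, 3, 6, 4, 0]

Answer: [2, 5, 7, 1, 3, 6, 4, 0]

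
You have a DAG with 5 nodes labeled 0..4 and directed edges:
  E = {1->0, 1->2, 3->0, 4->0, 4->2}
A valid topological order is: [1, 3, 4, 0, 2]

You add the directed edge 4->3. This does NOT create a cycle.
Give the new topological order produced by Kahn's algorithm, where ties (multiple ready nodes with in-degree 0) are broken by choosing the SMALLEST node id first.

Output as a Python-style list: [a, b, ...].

Old toposort: [1, 3, 4, 0, 2]
Added edge: 4->3
Position of 4 (2) > position of 3 (1). Must reorder: 4 must now come before 3.
Run Kahn's algorithm (break ties by smallest node id):
  initial in-degrees: [3, 0, 2, 1, 0]
  ready (indeg=0): [1, 4]
  pop 1: indeg[0]->2; indeg[2]->1 | ready=[4] | order so far=[1]
  pop 4: indeg[0]->1; indeg[2]->0; indeg[3]->0 | ready=[2, 3] | order so far=[1, 4]
  pop 2: no out-edges | ready=[3] | order so far=[1, 4, 2]
  pop 3: indeg[0]->0 | ready=[0] | order so far=[1, 4, 2, 3]
  pop 0: no out-edges | ready=[] | order so far=[1, 4, 2, 3, 0]
  Result: [1, 4, 2, 3, 0]

Answer: [1, 4, 2, 3, 0]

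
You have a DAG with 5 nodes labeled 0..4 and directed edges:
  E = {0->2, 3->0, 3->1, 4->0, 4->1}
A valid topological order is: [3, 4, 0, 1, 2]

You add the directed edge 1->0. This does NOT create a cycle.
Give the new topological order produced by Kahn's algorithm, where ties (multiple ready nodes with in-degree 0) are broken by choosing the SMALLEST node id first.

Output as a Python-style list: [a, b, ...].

Old toposort: [3, 4, 0, 1, 2]
Added edge: 1->0
Position of 1 (3) > position of 0 (2). Must reorder: 1 must now come before 0.
Run Kahn's algorithm (break ties by smallest node id):
  initial in-degrees: [3, 2, 1, 0, 0]
  ready (indeg=0): [3, 4]
  pop 3: indeg[0]->2; indeg[1]->1 | ready=[4] | order so far=[3]
  pop 4: indeg[0]->1; indeg[1]->0 | ready=[1] | order so far=[3, 4]
  pop 1: indeg[0]->0 | ready=[0] | order so far=[3, 4, 1]
  pop 0: indeg[2]->0 | ready=[2] | order so far=[3, 4, 1, 0]
  pop 2: no out-edges | ready=[] | order so far=[3, 4, 1, 0, 2]
  Result: [3, 4, 1, 0, 2]

Answer: [3, 4, 1, 0, 2]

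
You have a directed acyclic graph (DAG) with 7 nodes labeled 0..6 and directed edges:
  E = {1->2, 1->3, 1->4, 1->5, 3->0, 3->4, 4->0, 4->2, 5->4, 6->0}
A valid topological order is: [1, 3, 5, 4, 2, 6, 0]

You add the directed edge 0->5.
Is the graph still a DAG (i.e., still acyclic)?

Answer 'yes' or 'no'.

Answer: no

Derivation:
Given toposort: [1, 3, 5, 4, 2, 6, 0]
Position of 0: index 6; position of 5: index 2
New edge 0->5: backward (u after v in old order)
Backward edge: old toposort is now invalid. Check if this creates a cycle.
Does 5 already reach 0? Reachable from 5: [0, 2, 4, 5]. YES -> cycle!
Still a DAG? no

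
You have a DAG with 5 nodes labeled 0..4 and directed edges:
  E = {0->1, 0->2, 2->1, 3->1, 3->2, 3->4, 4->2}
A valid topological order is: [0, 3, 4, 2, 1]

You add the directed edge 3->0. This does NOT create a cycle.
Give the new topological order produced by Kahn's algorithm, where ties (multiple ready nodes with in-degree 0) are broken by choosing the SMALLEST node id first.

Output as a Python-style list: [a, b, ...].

Answer: [3, 0, 4, 2, 1]

Derivation:
Old toposort: [0, 3, 4, 2, 1]
Added edge: 3->0
Position of 3 (1) > position of 0 (0). Must reorder: 3 must now come before 0.
Run Kahn's algorithm (break ties by smallest node id):
  initial in-degrees: [1, 3, 3, 0, 1]
  ready (indeg=0): [3]
  pop 3: indeg[0]->0; indeg[1]->2; indeg[2]->2; indeg[4]->0 | ready=[0, 4] | order so far=[3]
  pop 0: indeg[1]->1; indeg[2]->1 | ready=[4] | order so far=[3, 0]
  pop 4: indeg[2]->0 | ready=[2] | order so far=[3, 0, 4]
  pop 2: indeg[1]->0 | ready=[1] | order so far=[3, 0, 4, 2]
  pop 1: no out-edges | ready=[] | order so far=[3, 0, 4, 2, 1]
  Result: [3, 0, 4, 2, 1]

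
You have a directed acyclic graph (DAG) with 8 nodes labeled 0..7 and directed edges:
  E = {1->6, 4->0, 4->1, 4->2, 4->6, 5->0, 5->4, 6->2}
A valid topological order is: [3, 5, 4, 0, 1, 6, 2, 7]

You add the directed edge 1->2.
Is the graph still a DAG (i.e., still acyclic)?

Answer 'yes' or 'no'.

Answer: yes

Derivation:
Given toposort: [3, 5, 4, 0, 1, 6, 2, 7]
Position of 1: index 4; position of 2: index 6
New edge 1->2: forward
Forward edge: respects the existing order. Still a DAG, same toposort still valid.
Still a DAG? yes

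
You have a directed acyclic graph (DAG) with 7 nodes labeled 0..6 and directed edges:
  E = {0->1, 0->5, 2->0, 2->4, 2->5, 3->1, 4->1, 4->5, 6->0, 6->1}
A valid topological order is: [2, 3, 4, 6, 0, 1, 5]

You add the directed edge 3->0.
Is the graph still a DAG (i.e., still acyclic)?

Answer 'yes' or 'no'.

Given toposort: [2, 3, 4, 6, 0, 1, 5]
Position of 3: index 1; position of 0: index 4
New edge 3->0: forward
Forward edge: respects the existing order. Still a DAG, same toposort still valid.
Still a DAG? yes

Answer: yes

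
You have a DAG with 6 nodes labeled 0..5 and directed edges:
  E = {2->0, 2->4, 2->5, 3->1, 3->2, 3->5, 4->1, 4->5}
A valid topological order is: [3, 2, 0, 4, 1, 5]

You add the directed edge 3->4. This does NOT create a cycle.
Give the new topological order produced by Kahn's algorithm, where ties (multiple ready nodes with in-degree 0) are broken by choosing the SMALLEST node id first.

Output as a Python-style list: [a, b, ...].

Old toposort: [3, 2, 0, 4, 1, 5]
Added edge: 3->4
Position of 3 (0) < position of 4 (3). Old order still valid.
Run Kahn's algorithm (break ties by smallest node id):
  initial in-degrees: [1, 2, 1, 0, 2, 3]
  ready (indeg=0): [3]
  pop 3: indeg[1]->1; indeg[2]->0; indeg[4]->1; indeg[5]->2 | ready=[2] | order so far=[3]
  pop 2: indeg[0]->0; indeg[4]->0; indeg[5]->1 | ready=[0, 4] | order so far=[3, 2]
  pop 0: no out-edges | ready=[4] | order so far=[3, 2, 0]
  pop 4: indeg[1]->0; indeg[5]->0 | ready=[1, 5] | order so far=[3, 2, 0, 4]
  pop 1: no out-edges | ready=[5] | order so far=[3, 2, 0, 4, 1]
  pop 5: no out-edges | ready=[] | order so far=[3, 2, 0, 4, 1, 5]
  Result: [3, 2, 0, 4, 1, 5]

Answer: [3, 2, 0, 4, 1, 5]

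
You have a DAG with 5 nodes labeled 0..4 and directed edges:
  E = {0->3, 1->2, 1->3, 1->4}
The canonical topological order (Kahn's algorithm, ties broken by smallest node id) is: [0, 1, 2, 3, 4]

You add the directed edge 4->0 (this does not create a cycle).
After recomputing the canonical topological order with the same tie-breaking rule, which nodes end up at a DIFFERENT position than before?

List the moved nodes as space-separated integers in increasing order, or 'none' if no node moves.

Answer: 0 1 2 3 4

Derivation:
Old toposort: [0, 1, 2, 3, 4]
Added edge 4->0
Recompute Kahn (smallest-id tiebreak):
  initial in-degrees: [1, 0, 1, 2, 1]
  ready (indeg=0): [1]
  pop 1: indeg[2]->0; indeg[3]->1; indeg[4]->0 | ready=[2, 4] | order so far=[1]
  pop 2: no out-edges | ready=[4] | order so far=[1, 2]
  pop 4: indeg[0]->0 | ready=[0] | order so far=[1, 2, 4]
  pop 0: indeg[3]->0 | ready=[3] | order so far=[1, 2, 4, 0]
  pop 3: no out-edges | ready=[] | order so far=[1, 2, 4, 0, 3]
New canonical toposort: [1, 2, 4, 0, 3]
Compare positions:
  Node 0: index 0 -> 3 (moved)
  Node 1: index 1 -> 0 (moved)
  Node 2: index 2 -> 1 (moved)
  Node 3: index 3 -> 4 (moved)
  Node 4: index 4 -> 2 (moved)
Nodes that changed position: 0 1 2 3 4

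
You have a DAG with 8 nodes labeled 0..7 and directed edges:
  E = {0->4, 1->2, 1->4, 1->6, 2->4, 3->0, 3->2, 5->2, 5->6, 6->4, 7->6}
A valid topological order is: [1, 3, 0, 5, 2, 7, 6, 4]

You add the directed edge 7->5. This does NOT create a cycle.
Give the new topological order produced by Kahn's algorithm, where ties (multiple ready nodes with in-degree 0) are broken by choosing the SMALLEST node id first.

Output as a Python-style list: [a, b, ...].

Old toposort: [1, 3, 0, 5, 2, 7, 6, 4]
Added edge: 7->5
Position of 7 (5) > position of 5 (3). Must reorder: 7 must now come before 5.
Run Kahn's algorithm (break ties by smallest node id):
  initial in-degrees: [1, 0, 3, 0, 4, 1, 3, 0]
  ready (indeg=0): [1, 3, 7]
  pop 1: indeg[2]->2; indeg[4]->3; indeg[6]->2 | ready=[3, 7] | order so far=[1]
  pop 3: indeg[0]->0; indeg[2]->1 | ready=[0, 7] | order so far=[1, 3]
  pop 0: indeg[4]->2 | ready=[7] | order so far=[1, 3, 0]
  pop 7: indeg[5]->0; indeg[6]->1 | ready=[5] | order so far=[1, 3, 0, 7]
  pop 5: indeg[2]->0; indeg[6]->0 | ready=[2, 6] | order so far=[1, 3, 0, 7, 5]
  pop 2: indeg[4]->1 | ready=[6] | order so far=[1, 3, 0, 7, 5, 2]
  pop 6: indeg[4]->0 | ready=[4] | order so far=[1, 3, 0, 7, 5, 2, 6]
  pop 4: no out-edges | ready=[] | order so far=[1, 3, 0, 7, 5, 2, 6, 4]
  Result: [1, 3, 0, 7, 5, 2, 6, 4]

Answer: [1, 3, 0, 7, 5, 2, 6, 4]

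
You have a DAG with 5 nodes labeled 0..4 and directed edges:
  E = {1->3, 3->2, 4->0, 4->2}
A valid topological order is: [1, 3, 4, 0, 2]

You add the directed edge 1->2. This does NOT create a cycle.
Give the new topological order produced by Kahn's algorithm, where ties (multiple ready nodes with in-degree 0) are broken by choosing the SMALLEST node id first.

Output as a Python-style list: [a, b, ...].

Answer: [1, 3, 4, 0, 2]

Derivation:
Old toposort: [1, 3, 4, 0, 2]
Added edge: 1->2
Position of 1 (0) < position of 2 (4). Old order still valid.
Run Kahn's algorithm (break ties by smallest node id):
  initial in-degrees: [1, 0, 3, 1, 0]
  ready (indeg=0): [1, 4]
  pop 1: indeg[2]->2; indeg[3]->0 | ready=[3, 4] | order so far=[1]
  pop 3: indeg[2]->1 | ready=[4] | order so far=[1, 3]
  pop 4: indeg[0]->0; indeg[2]->0 | ready=[0, 2] | order so far=[1, 3, 4]
  pop 0: no out-edges | ready=[2] | order so far=[1, 3, 4, 0]
  pop 2: no out-edges | ready=[] | order so far=[1, 3, 4, 0, 2]
  Result: [1, 3, 4, 0, 2]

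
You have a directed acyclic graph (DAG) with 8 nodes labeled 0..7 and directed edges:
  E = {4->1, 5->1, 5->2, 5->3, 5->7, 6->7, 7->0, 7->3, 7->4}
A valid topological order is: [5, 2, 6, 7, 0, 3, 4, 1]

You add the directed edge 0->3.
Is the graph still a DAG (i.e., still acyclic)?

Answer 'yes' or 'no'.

Given toposort: [5, 2, 6, 7, 0, 3, 4, 1]
Position of 0: index 4; position of 3: index 5
New edge 0->3: forward
Forward edge: respects the existing order. Still a DAG, same toposort still valid.
Still a DAG? yes

Answer: yes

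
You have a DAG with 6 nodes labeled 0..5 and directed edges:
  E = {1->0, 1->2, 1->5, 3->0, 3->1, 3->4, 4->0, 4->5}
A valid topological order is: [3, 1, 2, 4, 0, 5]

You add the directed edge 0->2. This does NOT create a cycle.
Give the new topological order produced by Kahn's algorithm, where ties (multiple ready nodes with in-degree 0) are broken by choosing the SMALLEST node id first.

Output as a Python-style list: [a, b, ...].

Old toposort: [3, 1, 2, 4, 0, 5]
Added edge: 0->2
Position of 0 (4) > position of 2 (2). Must reorder: 0 must now come before 2.
Run Kahn's algorithm (break ties by smallest node id):
  initial in-degrees: [3, 1, 2, 0, 1, 2]
  ready (indeg=0): [3]
  pop 3: indeg[0]->2; indeg[1]->0; indeg[4]->0 | ready=[1, 4] | order so far=[3]
  pop 1: indeg[0]->1; indeg[2]->1; indeg[5]->1 | ready=[4] | order so far=[3, 1]
  pop 4: indeg[0]->0; indeg[5]->0 | ready=[0, 5] | order so far=[3, 1, 4]
  pop 0: indeg[2]->0 | ready=[2, 5] | order so far=[3, 1, 4, 0]
  pop 2: no out-edges | ready=[5] | order so far=[3, 1, 4, 0, 2]
  pop 5: no out-edges | ready=[] | order so far=[3, 1, 4, 0, 2, 5]
  Result: [3, 1, 4, 0, 2, 5]

Answer: [3, 1, 4, 0, 2, 5]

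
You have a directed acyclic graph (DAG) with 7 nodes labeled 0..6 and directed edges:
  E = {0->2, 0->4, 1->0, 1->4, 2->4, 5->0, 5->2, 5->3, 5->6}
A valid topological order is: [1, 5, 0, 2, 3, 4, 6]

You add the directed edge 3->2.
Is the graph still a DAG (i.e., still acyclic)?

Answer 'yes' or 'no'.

Given toposort: [1, 5, 0, 2, 3, 4, 6]
Position of 3: index 4; position of 2: index 3
New edge 3->2: backward (u after v in old order)
Backward edge: old toposort is now invalid. Check if this creates a cycle.
Does 2 already reach 3? Reachable from 2: [2, 4]. NO -> still a DAG (reorder needed).
Still a DAG? yes

Answer: yes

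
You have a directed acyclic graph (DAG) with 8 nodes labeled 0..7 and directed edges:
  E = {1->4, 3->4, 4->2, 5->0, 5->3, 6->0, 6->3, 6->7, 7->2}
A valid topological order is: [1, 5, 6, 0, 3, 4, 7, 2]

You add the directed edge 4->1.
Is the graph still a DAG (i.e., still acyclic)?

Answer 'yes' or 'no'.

Given toposort: [1, 5, 6, 0, 3, 4, 7, 2]
Position of 4: index 5; position of 1: index 0
New edge 4->1: backward (u after v in old order)
Backward edge: old toposort is now invalid. Check if this creates a cycle.
Does 1 already reach 4? Reachable from 1: [1, 2, 4]. YES -> cycle!
Still a DAG? no

Answer: no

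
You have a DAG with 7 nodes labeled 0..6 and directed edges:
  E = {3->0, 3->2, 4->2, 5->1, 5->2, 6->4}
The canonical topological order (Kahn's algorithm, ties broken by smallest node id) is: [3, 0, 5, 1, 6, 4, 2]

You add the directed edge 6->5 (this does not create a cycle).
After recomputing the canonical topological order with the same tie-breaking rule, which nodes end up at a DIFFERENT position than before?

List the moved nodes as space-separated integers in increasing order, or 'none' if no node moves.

Answer: 1 4 5 6

Derivation:
Old toposort: [3, 0, 5, 1, 6, 4, 2]
Added edge 6->5
Recompute Kahn (smallest-id tiebreak):
  initial in-degrees: [1, 1, 3, 0, 1, 1, 0]
  ready (indeg=0): [3, 6]
  pop 3: indeg[0]->0; indeg[2]->2 | ready=[0, 6] | order so far=[3]
  pop 0: no out-edges | ready=[6] | order so far=[3, 0]
  pop 6: indeg[4]->0; indeg[5]->0 | ready=[4, 5] | order so far=[3, 0, 6]
  pop 4: indeg[2]->1 | ready=[5] | order so far=[3, 0, 6, 4]
  pop 5: indeg[1]->0; indeg[2]->0 | ready=[1, 2] | order so far=[3, 0, 6, 4, 5]
  pop 1: no out-edges | ready=[2] | order so far=[3, 0, 6, 4, 5, 1]
  pop 2: no out-edges | ready=[] | order so far=[3, 0, 6, 4, 5, 1, 2]
New canonical toposort: [3, 0, 6, 4, 5, 1, 2]
Compare positions:
  Node 0: index 1 -> 1 (same)
  Node 1: index 3 -> 5 (moved)
  Node 2: index 6 -> 6 (same)
  Node 3: index 0 -> 0 (same)
  Node 4: index 5 -> 3 (moved)
  Node 5: index 2 -> 4 (moved)
  Node 6: index 4 -> 2 (moved)
Nodes that changed position: 1 4 5 6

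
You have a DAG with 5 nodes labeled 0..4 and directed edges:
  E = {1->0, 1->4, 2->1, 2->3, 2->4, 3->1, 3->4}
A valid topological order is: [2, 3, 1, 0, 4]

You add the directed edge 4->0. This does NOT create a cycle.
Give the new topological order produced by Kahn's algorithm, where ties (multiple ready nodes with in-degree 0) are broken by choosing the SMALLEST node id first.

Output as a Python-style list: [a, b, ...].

Answer: [2, 3, 1, 4, 0]

Derivation:
Old toposort: [2, 3, 1, 0, 4]
Added edge: 4->0
Position of 4 (4) > position of 0 (3). Must reorder: 4 must now come before 0.
Run Kahn's algorithm (break ties by smallest node id):
  initial in-degrees: [2, 2, 0, 1, 3]
  ready (indeg=0): [2]
  pop 2: indeg[1]->1; indeg[3]->0; indeg[4]->2 | ready=[3] | order so far=[2]
  pop 3: indeg[1]->0; indeg[4]->1 | ready=[1] | order so far=[2, 3]
  pop 1: indeg[0]->1; indeg[4]->0 | ready=[4] | order so far=[2, 3, 1]
  pop 4: indeg[0]->0 | ready=[0] | order so far=[2, 3, 1, 4]
  pop 0: no out-edges | ready=[] | order so far=[2, 3, 1, 4, 0]
  Result: [2, 3, 1, 4, 0]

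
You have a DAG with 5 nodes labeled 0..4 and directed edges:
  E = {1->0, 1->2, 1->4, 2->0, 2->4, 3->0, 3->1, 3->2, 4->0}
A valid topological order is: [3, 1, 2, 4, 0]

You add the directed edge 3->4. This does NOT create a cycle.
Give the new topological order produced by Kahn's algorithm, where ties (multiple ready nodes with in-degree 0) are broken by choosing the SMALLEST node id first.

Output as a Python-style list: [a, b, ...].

Old toposort: [3, 1, 2, 4, 0]
Added edge: 3->4
Position of 3 (0) < position of 4 (3). Old order still valid.
Run Kahn's algorithm (break ties by smallest node id):
  initial in-degrees: [4, 1, 2, 0, 3]
  ready (indeg=0): [3]
  pop 3: indeg[0]->3; indeg[1]->0; indeg[2]->1; indeg[4]->2 | ready=[1] | order so far=[3]
  pop 1: indeg[0]->2; indeg[2]->0; indeg[4]->1 | ready=[2] | order so far=[3, 1]
  pop 2: indeg[0]->1; indeg[4]->0 | ready=[4] | order so far=[3, 1, 2]
  pop 4: indeg[0]->0 | ready=[0] | order so far=[3, 1, 2, 4]
  pop 0: no out-edges | ready=[] | order so far=[3, 1, 2, 4, 0]
  Result: [3, 1, 2, 4, 0]

Answer: [3, 1, 2, 4, 0]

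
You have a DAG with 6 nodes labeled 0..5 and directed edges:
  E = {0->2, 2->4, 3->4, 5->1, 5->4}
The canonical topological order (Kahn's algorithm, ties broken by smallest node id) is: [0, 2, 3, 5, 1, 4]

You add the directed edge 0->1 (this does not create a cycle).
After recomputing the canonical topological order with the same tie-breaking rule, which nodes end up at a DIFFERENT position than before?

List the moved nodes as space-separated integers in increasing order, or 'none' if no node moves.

Answer: none

Derivation:
Old toposort: [0, 2, 3, 5, 1, 4]
Added edge 0->1
Recompute Kahn (smallest-id tiebreak):
  initial in-degrees: [0, 2, 1, 0, 3, 0]
  ready (indeg=0): [0, 3, 5]
  pop 0: indeg[1]->1; indeg[2]->0 | ready=[2, 3, 5] | order so far=[0]
  pop 2: indeg[4]->2 | ready=[3, 5] | order so far=[0, 2]
  pop 3: indeg[4]->1 | ready=[5] | order so far=[0, 2, 3]
  pop 5: indeg[1]->0; indeg[4]->0 | ready=[1, 4] | order so far=[0, 2, 3, 5]
  pop 1: no out-edges | ready=[4] | order so far=[0, 2, 3, 5, 1]
  pop 4: no out-edges | ready=[] | order so far=[0, 2, 3, 5, 1, 4]
New canonical toposort: [0, 2, 3, 5, 1, 4]
Compare positions:
  Node 0: index 0 -> 0 (same)
  Node 1: index 4 -> 4 (same)
  Node 2: index 1 -> 1 (same)
  Node 3: index 2 -> 2 (same)
  Node 4: index 5 -> 5 (same)
  Node 5: index 3 -> 3 (same)
Nodes that changed position: none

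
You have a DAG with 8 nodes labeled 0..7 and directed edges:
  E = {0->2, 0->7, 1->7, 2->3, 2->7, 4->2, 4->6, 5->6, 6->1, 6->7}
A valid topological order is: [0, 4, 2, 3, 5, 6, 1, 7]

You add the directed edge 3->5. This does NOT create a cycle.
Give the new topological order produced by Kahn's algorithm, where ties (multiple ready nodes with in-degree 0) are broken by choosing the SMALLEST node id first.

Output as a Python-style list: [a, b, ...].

Old toposort: [0, 4, 2, 3, 5, 6, 1, 7]
Added edge: 3->5
Position of 3 (3) < position of 5 (4). Old order still valid.
Run Kahn's algorithm (break ties by smallest node id):
  initial in-degrees: [0, 1, 2, 1, 0, 1, 2, 4]
  ready (indeg=0): [0, 4]
  pop 0: indeg[2]->1; indeg[7]->3 | ready=[4] | order so far=[0]
  pop 4: indeg[2]->0; indeg[6]->1 | ready=[2] | order so far=[0, 4]
  pop 2: indeg[3]->0; indeg[7]->2 | ready=[3] | order so far=[0, 4, 2]
  pop 3: indeg[5]->0 | ready=[5] | order so far=[0, 4, 2, 3]
  pop 5: indeg[6]->0 | ready=[6] | order so far=[0, 4, 2, 3, 5]
  pop 6: indeg[1]->0; indeg[7]->1 | ready=[1] | order so far=[0, 4, 2, 3, 5, 6]
  pop 1: indeg[7]->0 | ready=[7] | order so far=[0, 4, 2, 3, 5, 6, 1]
  pop 7: no out-edges | ready=[] | order so far=[0, 4, 2, 3, 5, 6, 1, 7]
  Result: [0, 4, 2, 3, 5, 6, 1, 7]

Answer: [0, 4, 2, 3, 5, 6, 1, 7]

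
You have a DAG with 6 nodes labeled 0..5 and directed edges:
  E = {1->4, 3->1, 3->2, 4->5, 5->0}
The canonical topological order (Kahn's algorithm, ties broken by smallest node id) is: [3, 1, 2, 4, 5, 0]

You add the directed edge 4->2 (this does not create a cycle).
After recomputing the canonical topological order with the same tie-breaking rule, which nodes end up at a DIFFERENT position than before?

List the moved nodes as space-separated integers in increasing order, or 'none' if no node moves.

Answer: 2 4

Derivation:
Old toposort: [3, 1, 2, 4, 5, 0]
Added edge 4->2
Recompute Kahn (smallest-id tiebreak):
  initial in-degrees: [1, 1, 2, 0, 1, 1]
  ready (indeg=0): [3]
  pop 3: indeg[1]->0; indeg[2]->1 | ready=[1] | order so far=[3]
  pop 1: indeg[4]->0 | ready=[4] | order so far=[3, 1]
  pop 4: indeg[2]->0; indeg[5]->0 | ready=[2, 5] | order so far=[3, 1, 4]
  pop 2: no out-edges | ready=[5] | order so far=[3, 1, 4, 2]
  pop 5: indeg[0]->0 | ready=[0] | order so far=[3, 1, 4, 2, 5]
  pop 0: no out-edges | ready=[] | order so far=[3, 1, 4, 2, 5, 0]
New canonical toposort: [3, 1, 4, 2, 5, 0]
Compare positions:
  Node 0: index 5 -> 5 (same)
  Node 1: index 1 -> 1 (same)
  Node 2: index 2 -> 3 (moved)
  Node 3: index 0 -> 0 (same)
  Node 4: index 3 -> 2 (moved)
  Node 5: index 4 -> 4 (same)
Nodes that changed position: 2 4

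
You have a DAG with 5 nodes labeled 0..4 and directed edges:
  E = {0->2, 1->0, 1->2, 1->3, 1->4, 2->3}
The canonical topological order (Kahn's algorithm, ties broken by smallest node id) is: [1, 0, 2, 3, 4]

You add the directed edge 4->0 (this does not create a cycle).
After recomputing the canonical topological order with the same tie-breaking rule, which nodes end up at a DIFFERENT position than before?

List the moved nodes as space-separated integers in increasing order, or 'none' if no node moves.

Answer: 0 2 3 4

Derivation:
Old toposort: [1, 0, 2, 3, 4]
Added edge 4->0
Recompute Kahn (smallest-id tiebreak):
  initial in-degrees: [2, 0, 2, 2, 1]
  ready (indeg=0): [1]
  pop 1: indeg[0]->1; indeg[2]->1; indeg[3]->1; indeg[4]->0 | ready=[4] | order so far=[1]
  pop 4: indeg[0]->0 | ready=[0] | order so far=[1, 4]
  pop 0: indeg[2]->0 | ready=[2] | order so far=[1, 4, 0]
  pop 2: indeg[3]->0 | ready=[3] | order so far=[1, 4, 0, 2]
  pop 3: no out-edges | ready=[] | order so far=[1, 4, 0, 2, 3]
New canonical toposort: [1, 4, 0, 2, 3]
Compare positions:
  Node 0: index 1 -> 2 (moved)
  Node 1: index 0 -> 0 (same)
  Node 2: index 2 -> 3 (moved)
  Node 3: index 3 -> 4 (moved)
  Node 4: index 4 -> 1 (moved)
Nodes that changed position: 0 2 3 4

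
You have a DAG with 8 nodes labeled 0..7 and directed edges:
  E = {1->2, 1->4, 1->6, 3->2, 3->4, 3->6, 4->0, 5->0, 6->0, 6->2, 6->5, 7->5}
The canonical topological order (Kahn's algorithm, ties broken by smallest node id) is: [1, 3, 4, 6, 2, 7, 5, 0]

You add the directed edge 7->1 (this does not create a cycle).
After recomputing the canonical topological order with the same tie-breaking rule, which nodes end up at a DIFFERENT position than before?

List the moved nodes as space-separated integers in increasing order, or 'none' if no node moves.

Old toposort: [1, 3, 4, 6, 2, 7, 5, 0]
Added edge 7->1
Recompute Kahn (smallest-id tiebreak):
  initial in-degrees: [3, 1, 3, 0, 2, 2, 2, 0]
  ready (indeg=0): [3, 7]
  pop 3: indeg[2]->2; indeg[4]->1; indeg[6]->1 | ready=[7] | order so far=[3]
  pop 7: indeg[1]->0; indeg[5]->1 | ready=[1] | order so far=[3, 7]
  pop 1: indeg[2]->1; indeg[4]->0; indeg[6]->0 | ready=[4, 6] | order so far=[3, 7, 1]
  pop 4: indeg[0]->2 | ready=[6] | order so far=[3, 7, 1, 4]
  pop 6: indeg[0]->1; indeg[2]->0; indeg[5]->0 | ready=[2, 5] | order so far=[3, 7, 1, 4, 6]
  pop 2: no out-edges | ready=[5] | order so far=[3, 7, 1, 4, 6, 2]
  pop 5: indeg[0]->0 | ready=[0] | order so far=[3, 7, 1, 4, 6, 2, 5]
  pop 0: no out-edges | ready=[] | order so far=[3, 7, 1, 4, 6, 2, 5, 0]
New canonical toposort: [3, 7, 1, 4, 6, 2, 5, 0]
Compare positions:
  Node 0: index 7 -> 7 (same)
  Node 1: index 0 -> 2 (moved)
  Node 2: index 4 -> 5 (moved)
  Node 3: index 1 -> 0 (moved)
  Node 4: index 2 -> 3 (moved)
  Node 5: index 6 -> 6 (same)
  Node 6: index 3 -> 4 (moved)
  Node 7: index 5 -> 1 (moved)
Nodes that changed position: 1 2 3 4 6 7

Answer: 1 2 3 4 6 7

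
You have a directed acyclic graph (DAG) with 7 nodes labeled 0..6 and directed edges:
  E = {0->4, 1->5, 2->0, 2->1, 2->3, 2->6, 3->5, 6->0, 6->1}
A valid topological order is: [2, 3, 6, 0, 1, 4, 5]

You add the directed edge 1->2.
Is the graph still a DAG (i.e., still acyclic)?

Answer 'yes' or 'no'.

Given toposort: [2, 3, 6, 0, 1, 4, 5]
Position of 1: index 4; position of 2: index 0
New edge 1->2: backward (u after v in old order)
Backward edge: old toposort is now invalid. Check if this creates a cycle.
Does 2 already reach 1? Reachable from 2: [0, 1, 2, 3, 4, 5, 6]. YES -> cycle!
Still a DAG? no

Answer: no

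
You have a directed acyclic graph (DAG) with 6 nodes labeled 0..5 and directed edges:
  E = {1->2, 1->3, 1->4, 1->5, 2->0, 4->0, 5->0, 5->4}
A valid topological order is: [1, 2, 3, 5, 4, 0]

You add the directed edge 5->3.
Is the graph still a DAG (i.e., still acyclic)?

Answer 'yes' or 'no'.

Answer: yes

Derivation:
Given toposort: [1, 2, 3, 5, 4, 0]
Position of 5: index 3; position of 3: index 2
New edge 5->3: backward (u after v in old order)
Backward edge: old toposort is now invalid. Check if this creates a cycle.
Does 3 already reach 5? Reachable from 3: [3]. NO -> still a DAG (reorder needed).
Still a DAG? yes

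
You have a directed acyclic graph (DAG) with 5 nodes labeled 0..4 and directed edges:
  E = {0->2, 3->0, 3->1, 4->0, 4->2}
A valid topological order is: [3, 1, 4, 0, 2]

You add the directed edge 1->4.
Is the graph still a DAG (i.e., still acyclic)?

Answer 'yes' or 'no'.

Given toposort: [3, 1, 4, 0, 2]
Position of 1: index 1; position of 4: index 2
New edge 1->4: forward
Forward edge: respects the existing order. Still a DAG, same toposort still valid.
Still a DAG? yes

Answer: yes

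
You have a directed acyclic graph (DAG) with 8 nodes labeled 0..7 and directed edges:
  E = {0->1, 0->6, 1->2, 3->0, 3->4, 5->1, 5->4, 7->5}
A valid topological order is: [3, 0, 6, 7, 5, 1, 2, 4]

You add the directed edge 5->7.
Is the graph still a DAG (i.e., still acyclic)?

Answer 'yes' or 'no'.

Answer: no

Derivation:
Given toposort: [3, 0, 6, 7, 5, 1, 2, 4]
Position of 5: index 4; position of 7: index 3
New edge 5->7: backward (u after v in old order)
Backward edge: old toposort is now invalid. Check if this creates a cycle.
Does 7 already reach 5? Reachable from 7: [1, 2, 4, 5, 7]. YES -> cycle!
Still a DAG? no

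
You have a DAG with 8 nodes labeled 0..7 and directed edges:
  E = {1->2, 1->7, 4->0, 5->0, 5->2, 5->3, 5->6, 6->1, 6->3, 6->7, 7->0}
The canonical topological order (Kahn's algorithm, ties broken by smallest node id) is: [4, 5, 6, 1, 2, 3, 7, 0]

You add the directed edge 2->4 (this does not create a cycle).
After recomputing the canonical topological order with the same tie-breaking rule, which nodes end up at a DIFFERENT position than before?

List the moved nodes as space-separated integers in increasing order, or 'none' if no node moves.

Answer: 1 2 3 4 5 6

Derivation:
Old toposort: [4, 5, 6, 1, 2, 3, 7, 0]
Added edge 2->4
Recompute Kahn (smallest-id tiebreak):
  initial in-degrees: [3, 1, 2, 2, 1, 0, 1, 2]
  ready (indeg=0): [5]
  pop 5: indeg[0]->2; indeg[2]->1; indeg[3]->1; indeg[6]->0 | ready=[6] | order so far=[5]
  pop 6: indeg[1]->0; indeg[3]->0; indeg[7]->1 | ready=[1, 3] | order so far=[5, 6]
  pop 1: indeg[2]->0; indeg[7]->0 | ready=[2, 3, 7] | order so far=[5, 6, 1]
  pop 2: indeg[4]->0 | ready=[3, 4, 7] | order so far=[5, 6, 1, 2]
  pop 3: no out-edges | ready=[4, 7] | order so far=[5, 6, 1, 2, 3]
  pop 4: indeg[0]->1 | ready=[7] | order so far=[5, 6, 1, 2, 3, 4]
  pop 7: indeg[0]->0 | ready=[0] | order so far=[5, 6, 1, 2, 3, 4, 7]
  pop 0: no out-edges | ready=[] | order so far=[5, 6, 1, 2, 3, 4, 7, 0]
New canonical toposort: [5, 6, 1, 2, 3, 4, 7, 0]
Compare positions:
  Node 0: index 7 -> 7 (same)
  Node 1: index 3 -> 2 (moved)
  Node 2: index 4 -> 3 (moved)
  Node 3: index 5 -> 4 (moved)
  Node 4: index 0 -> 5 (moved)
  Node 5: index 1 -> 0 (moved)
  Node 6: index 2 -> 1 (moved)
  Node 7: index 6 -> 6 (same)
Nodes that changed position: 1 2 3 4 5 6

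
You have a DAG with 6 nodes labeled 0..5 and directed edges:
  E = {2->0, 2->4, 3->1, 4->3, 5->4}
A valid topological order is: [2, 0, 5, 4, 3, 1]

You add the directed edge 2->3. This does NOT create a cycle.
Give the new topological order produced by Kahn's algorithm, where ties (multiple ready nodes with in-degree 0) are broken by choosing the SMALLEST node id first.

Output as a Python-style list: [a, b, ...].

Answer: [2, 0, 5, 4, 3, 1]

Derivation:
Old toposort: [2, 0, 5, 4, 3, 1]
Added edge: 2->3
Position of 2 (0) < position of 3 (4). Old order still valid.
Run Kahn's algorithm (break ties by smallest node id):
  initial in-degrees: [1, 1, 0, 2, 2, 0]
  ready (indeg=0): [2, 5]
  pop 2: indeg[0]->0; indeg[3]->1; indeg[4]->1 | ready=[0, 5] | order so far=[2]
  pop 0: no out-edges | ready=[5] | order so far=[2, 0]
  pop 5: indeg[4]->0 | ready=[4] | order so far=[2, 0, 5]
  pop 4: indeg[3]->0 | ready=[3] | order so far=[2, 0, 5, 4]
  pop 3: indeg[1]->0 | ready=[1] | order so far=[2, 0, 5, 4, 3]
  pop 1: no out-edges | ready=[] | order so far=[2, 0, 5, 4, 3, 1]
  Result: [2, 0, 5, 4, 3, 1]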